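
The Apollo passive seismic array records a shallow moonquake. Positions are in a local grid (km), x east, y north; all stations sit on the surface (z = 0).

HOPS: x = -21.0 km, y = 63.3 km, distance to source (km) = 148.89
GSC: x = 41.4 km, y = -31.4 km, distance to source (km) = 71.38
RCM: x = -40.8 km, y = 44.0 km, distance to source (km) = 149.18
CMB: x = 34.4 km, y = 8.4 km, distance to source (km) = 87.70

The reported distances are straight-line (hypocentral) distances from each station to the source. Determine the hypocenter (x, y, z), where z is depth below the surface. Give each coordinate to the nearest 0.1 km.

Each station gives a sphere (x−x_i)² + (y−y_i)² + z² = d_i² (stations at z=0).
Subtracting the HOPS sphere from GSC and RCM: z² cancels, leaving linear equations in x and y:
124.8 x − 189.4 y = 15325.16
-39.6 x − 38.6 y = -933.69
Solving: x ≈ 62.382, y ≈ -39.809 km (keep extra digits for the depth step; rounded: 62.4, -39.8).
Then from the HOPS sphere: z² = 148.89² − (x + 21.0)² − (y − 63.3)² with x = 62.382, y = -39.809, so z ≈ 67.707 ≈ 67.7 km.

x ≈ 62.4 km, y ≈ -39.8 km, depth ≈ 67.7 km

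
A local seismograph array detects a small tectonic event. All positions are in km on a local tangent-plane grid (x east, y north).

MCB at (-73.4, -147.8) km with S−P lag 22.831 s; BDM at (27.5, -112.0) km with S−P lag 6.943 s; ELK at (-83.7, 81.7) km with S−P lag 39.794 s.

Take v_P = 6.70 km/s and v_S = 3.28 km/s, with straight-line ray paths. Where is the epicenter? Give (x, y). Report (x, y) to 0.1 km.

Distance from S−P lag: d = Δt · v_P v_S / (v_P − v_S) = Δt · (6.70·3.28)/(6.70−3.28) ≈ 6.4257·Δt.
So d_MCB = 146.71, d_BDM = 44.61, d_ELK = 255.71 km.
Circle about each station: (x + 73.4)² + (y + 147.8)² = 146.71²; (x − 27.5)² + (y + 112.0)² = 44.61²; (x + 83.7)² + (y − 81.7)² = 255.71².
Subtracting the MCB equation from the BDM and ELK equations removes the quadratic terms:
201.8 x + 71.6 y = 5601.62
-20.6 x + 459.0 y = -57415.60
Solving the 2×2 system: x ≈ 71.0, y ≈ -121.9 km.
Check against MCB (with the unrounded x, y): √((x + 73.4)²+(y + 147.8)²) = 146.71 ≈ 146.71 km. ✓

(71.0, -121.9)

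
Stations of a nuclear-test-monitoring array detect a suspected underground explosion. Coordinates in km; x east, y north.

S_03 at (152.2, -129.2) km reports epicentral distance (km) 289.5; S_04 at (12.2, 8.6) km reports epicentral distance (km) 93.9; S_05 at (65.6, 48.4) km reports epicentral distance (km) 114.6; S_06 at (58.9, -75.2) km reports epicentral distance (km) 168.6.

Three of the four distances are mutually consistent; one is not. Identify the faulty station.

S_06

Solve using three stations at a time. Using S_03, S_04, S_05 (subtract circle equations pairwise → linear system) gives (x, y) ≈ (-43.2, 84.4).
Distances from that point to each station vs reported:
  S_03: calculated 289.5 vs reported 289.5 → residual 0.0 km
  S_04: calculated 93.9 vs reported 93.9 → residual 0.0 km
  S_05: calculated 114.6 vs reported 114.6 → residual 0.0 km
  S_06: calculated 189.5 vs reported 168.6 → residual 20.9 km
S_03, S_04, S_05 are mutually consistent (residuals ≈ 0); S_06 is off by 20.9 km.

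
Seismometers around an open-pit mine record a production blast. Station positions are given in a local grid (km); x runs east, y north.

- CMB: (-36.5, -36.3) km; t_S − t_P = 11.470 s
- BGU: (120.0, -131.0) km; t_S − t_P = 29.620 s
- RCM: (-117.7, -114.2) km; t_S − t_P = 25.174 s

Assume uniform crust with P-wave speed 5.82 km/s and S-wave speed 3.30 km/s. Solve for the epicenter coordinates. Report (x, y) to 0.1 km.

Distance from S−P lag: d = Δt · v_P v_S / (v_P − v_S) = Δt · (5.82·3.30)/(5.82−3.30) ≈ 7.6214·Δt.
So d_CMB = 87.42, d_BGU = 225.75, d_RCM = 191.86 km.
Circle about each station: (x + 36.5)² + (y + 36.3)² = 87.42²; (x − 120.0)² + (y + 131.0)² = 225.75²; (x + 117.7)² + (y + 114.2)² = 191.86².
Subtracting the CMB equation from the BGU and RCM equations removes the quadratic terms:
313.0 x − 189.4 y = -14409.75
-162.4 x − 155.8 y = -4923.01
Solving the 2×2 system: x ≈ -16.5, y ≈ 48.8 km.
Check against CMB (with the unrounded x, y): √((x + 36.5)²+(y + 36.3)²) = 87.42 ≈ 87.42 km. ✓

x ≈ -16.5 km, y ≈ 48.8 km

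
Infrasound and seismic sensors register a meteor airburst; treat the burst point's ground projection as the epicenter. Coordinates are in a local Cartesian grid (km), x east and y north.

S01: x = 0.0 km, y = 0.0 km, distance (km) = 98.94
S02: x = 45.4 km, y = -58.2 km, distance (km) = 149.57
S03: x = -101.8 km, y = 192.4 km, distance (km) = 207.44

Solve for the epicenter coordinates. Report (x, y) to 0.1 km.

x ≈ -97.8 km, y ≈ -15.0 km

Circle about each station: x² + y² = 98.94²; (x − 45.4)² + (y + 58.2)² = 149.57²; (x + 101.8)² + (y − 192.4)² = 207.44².
Subtracting pairs of circle equations eliminates x²+y² and gives linear equations (the radical axes):
90.8 x − 116.4 y = -7133.66
-203.6 x + 384.8 y = 14138.77
Solving the 2×2 system: x ≈ -97.8, y ≈ -15.0 km.
Check against S01 (with the unrounded x, y): √(x²+y²) = 98.94 ≈ 98.94 km. ✓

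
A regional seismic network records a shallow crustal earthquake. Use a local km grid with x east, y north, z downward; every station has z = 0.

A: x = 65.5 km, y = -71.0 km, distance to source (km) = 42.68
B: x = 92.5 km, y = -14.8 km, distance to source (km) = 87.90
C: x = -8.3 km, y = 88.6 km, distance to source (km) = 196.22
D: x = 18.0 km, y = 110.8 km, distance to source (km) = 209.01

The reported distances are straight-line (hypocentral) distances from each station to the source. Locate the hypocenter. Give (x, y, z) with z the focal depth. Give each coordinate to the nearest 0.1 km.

Each station gives a sphere (x−x_i)² + (y−y_i)² + z² = d_i² (stations at z=0).
Subtracting the A sphere from B and C: z² cancels, leaving linear equations in x and y:
54.0 x + 112.4 y = -6460.79
-147.6 x + 319.2 y = -38093.11
Solving: x ≈ 65.610, y ≈ -89.001 km (keep extra digits for the depth step; rounded: 65.6, -89.0).
Then from the A sphere: z² = 42.68² − (x − 65.5)² − (y + 71.0)² with x = 65.610, y = -89.001, so z ≈ 38.698 ≈ 38.7 km.
Check against D (with the unrounded solution): distance 209.01 ≈ 209.01 km. ✓

x ≈ 65.6 km, y ≈ -89.0 km, depth ≈ 38.7 km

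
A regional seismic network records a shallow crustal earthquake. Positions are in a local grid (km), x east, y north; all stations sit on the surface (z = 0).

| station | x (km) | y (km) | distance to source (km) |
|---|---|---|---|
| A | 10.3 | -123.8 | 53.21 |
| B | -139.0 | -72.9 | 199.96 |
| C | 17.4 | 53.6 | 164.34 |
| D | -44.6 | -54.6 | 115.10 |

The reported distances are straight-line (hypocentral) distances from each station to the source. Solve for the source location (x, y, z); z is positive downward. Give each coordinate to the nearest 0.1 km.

x ≈ 57.8 km, y ≈ -105.0 km, depth ≈ 14.9 km

Each station gives a sphere (x−x_i)² + (y−y_i)² + z² = d_i² (stations at z=0).
Subtracting the A sphere from B and C: z² cancels, leaving linear equations in x and y:
-298.6 x + 101.8 y = -27949.82
14.2 x + 354.8 y = -36433.14
Solving: x ≈ 57.806, y ≈ -105.000 km (keep extra digits for the depth step; rounded: 57.8, -105.0).
Then from the A sphere: z² = 53.21² − (x − 10.3)² − (y + 123.8)² with x = 57.806, y = -105.000, so z ≈ 14.868 ≈ 14.9 km.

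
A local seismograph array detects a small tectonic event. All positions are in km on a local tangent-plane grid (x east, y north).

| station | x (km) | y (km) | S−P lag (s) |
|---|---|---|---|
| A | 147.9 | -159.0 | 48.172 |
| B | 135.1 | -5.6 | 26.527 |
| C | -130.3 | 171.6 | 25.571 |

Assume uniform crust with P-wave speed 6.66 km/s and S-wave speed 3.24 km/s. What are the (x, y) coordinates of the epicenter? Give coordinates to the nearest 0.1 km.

Distance from S−P lag: d = Δt · v_P v_S / (v_P − v_S) = Δt · (6.66·3.24)/(6.66−3.24) ≈ 6.3095·Δt.
So d_A = 303.94, d_B = 167.37, d_C = 161.34 km.
Circle about each station: (x − 147.9)² + (y + 159.0)² = 303.94²; (x − 135.1)² + (y + 5.6)² = 167.37²; (x + 130.3)² + (y − 171.6)² = 161.34².
Subtracting the A equation from the B and C equations removes the quadratic terms:
-25.6 x + 306.8 y = 35494.77
-556.4 x + 661.2 y = 65618.17
Solving the 2×2 system: x ≈ 21.7, y ≈ 117.5 km.

21.7 km east, 117.5 km north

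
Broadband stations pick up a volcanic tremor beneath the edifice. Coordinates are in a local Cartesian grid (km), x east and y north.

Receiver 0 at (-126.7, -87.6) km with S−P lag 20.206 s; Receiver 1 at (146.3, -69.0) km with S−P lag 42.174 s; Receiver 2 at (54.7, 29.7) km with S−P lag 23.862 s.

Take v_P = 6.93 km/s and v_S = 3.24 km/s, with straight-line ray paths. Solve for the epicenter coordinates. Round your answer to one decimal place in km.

Distance from S−P lag: d = Δt · v_P v_S / (v_P − v_S) = Δt · (6.93·3.24)/(6.93−3.24) ≈ 6.0849·Δt.
So d_Receiver 0 = 122.95, d_Receiver 1 = 256.62, d_Receiver 2 = 145.20 km.
Circle about each station: (x + 126.7)² + (y + 87.6)² = 122.95²; (x − 146.3)² + (y + 69.0)² = 256.62²; (x − 54.7)² + (y − 29.7)² = 145.20².
Subtracting pairs of circle equations eliminates x²+y² and gives linear equations (the radical axes):
546.0 x + 37.2 y = -48299.08
362.8 x + 234.6 y = -25818.81
Solving the 2×2 system: x ≈ -90.5, y ≈ 29.9 km.
Check against Receiver 0 (with the unrounded x, y): √((x + 126.7)²+(y + 87.6)²) = 122.95 ≈ 122.95 km. ✓

x ≈ -90.5 km, y ≈ 29.9 km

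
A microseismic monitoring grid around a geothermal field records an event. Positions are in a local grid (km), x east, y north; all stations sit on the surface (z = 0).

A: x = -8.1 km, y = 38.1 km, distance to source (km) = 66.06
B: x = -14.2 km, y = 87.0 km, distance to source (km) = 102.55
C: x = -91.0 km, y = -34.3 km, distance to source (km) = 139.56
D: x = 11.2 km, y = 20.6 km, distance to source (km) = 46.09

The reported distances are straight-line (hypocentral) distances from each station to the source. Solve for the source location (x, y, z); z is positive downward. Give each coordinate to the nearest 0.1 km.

(38.2, 5.8, 34.3)

Each station gives a sphere (x−x_i)² + (y−y_i)² + z² = d_i² (stations at z=0).
Subtracting the A sphere from B and C: z² cancels, leaving linear equations in x and y:
-12.2 x + 97.8 y = 100.84
-165.8 x − 144.8 y = -7172.80
Solving: x ≈ 38.200, y ≈ 5.796 km (keep extra digits for the depth step; rounded: 38.2, 5.8).
Then from the A sphere: z² = 66.06² − (x + 8.1)² − (y − 38.1)² with x = 38.200, y = 5.796, so z ≈ 34.303 ≈ 34.3 km.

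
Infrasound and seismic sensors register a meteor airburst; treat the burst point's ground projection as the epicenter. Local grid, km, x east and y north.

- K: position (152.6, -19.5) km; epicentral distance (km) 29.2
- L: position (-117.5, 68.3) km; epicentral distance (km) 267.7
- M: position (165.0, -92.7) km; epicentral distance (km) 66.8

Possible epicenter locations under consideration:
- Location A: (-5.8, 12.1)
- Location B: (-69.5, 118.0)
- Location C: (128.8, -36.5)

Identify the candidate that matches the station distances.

For each candidate, compare |candidate − station| to the reported distance:
Location A: residuals K 132.3, L 142.7, M 133.6 → max 142.7 km
Location B: residuals K 232.0, L 198.6, M 248.5 → max 248.5 km
Location C: residuals K 0.0, L 0.0, M 0.0 → max 0.0 km
Only Location C has all residuals ≈ 0.

Location C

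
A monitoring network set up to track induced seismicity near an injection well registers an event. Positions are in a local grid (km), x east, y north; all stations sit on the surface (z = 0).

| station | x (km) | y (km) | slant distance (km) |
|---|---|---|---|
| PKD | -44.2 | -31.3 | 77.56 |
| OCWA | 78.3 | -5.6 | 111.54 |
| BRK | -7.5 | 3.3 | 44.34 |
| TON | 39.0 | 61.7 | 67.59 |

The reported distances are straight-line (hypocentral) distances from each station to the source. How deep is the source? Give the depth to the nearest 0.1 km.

Each station gives a sphere (x−x_i)² + (y−y_i)² + z² = d_i² (stations at z=0).
Subtracting the PKD sphere from OCWA and BRK: z² cancels, leaving linear equations in x and y:
245.0 x + 51.4 y = -3196.70
73.4 x + 69.2 y = 1183.33
Solving: x ≈ -21.397, y ≈ 39.795 km (keep extra digits for the depth step; rounded: -21.4, 39.8).
Then from the PKD sphere: z² = 77.56² − (x + 44.2)² − (y + 31.3)² with x = -21.397, y = 39.795, so z ≈ 21.002 ≈ 21.0 km.

21.0 km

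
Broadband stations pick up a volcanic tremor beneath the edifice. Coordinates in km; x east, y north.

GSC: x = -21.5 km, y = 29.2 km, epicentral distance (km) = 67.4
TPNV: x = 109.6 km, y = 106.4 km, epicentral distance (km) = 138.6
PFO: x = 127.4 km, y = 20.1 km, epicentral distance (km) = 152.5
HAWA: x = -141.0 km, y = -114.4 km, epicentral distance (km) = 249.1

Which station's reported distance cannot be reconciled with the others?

TPNV

Solve using three stations at a time. Using GSC, PFO, HAWA (subtract circle equations pairwise → linear system) gives (x, y) ≈ (-5.6, 94.7).
Distances from that point to each station vs reported:
  GSC: calculated 67.4 vs reported 67.4 → residual 0.0 km
  TPNV: calculated 115.8 vs reported 138.6 → residual 22.8 km
  PFO: calculated 152.5 vs reported 152.5 → residual 0.0 km
  HAWA: calculated 249.1 vs reported 249.1 → residual 0.0 km
GSC, PFO, HAWA are mutually consistent (residuals ≈ 0); TPNV is off by 22.8 km.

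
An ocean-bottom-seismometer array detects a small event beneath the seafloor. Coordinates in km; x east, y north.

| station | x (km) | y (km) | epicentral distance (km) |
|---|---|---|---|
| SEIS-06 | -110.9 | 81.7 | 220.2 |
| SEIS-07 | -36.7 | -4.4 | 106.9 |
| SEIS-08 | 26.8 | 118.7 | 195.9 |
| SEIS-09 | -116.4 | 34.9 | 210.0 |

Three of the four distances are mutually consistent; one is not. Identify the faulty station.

SEIS-09

Solve using three stations at a time. Using SEIS-06, SEIS-07, SEIS-08 (subtract circle equations pairwise → linear system) gives (x, y) ≈ (42.2, -76.6).
Distances from that point to each station vs reported:
  SEIS-06: calculated 220.2 vs reported 220.2 → residual 0.0 km
  SEIS-07: calculated 106.9 vs reported 106.9 → residual 0.0 km
  SEIS-08: calculated 195.9 vs reported 195.9 → residual 0.0 km
  SEIS-09: calculated 193.9 vs reported 210.0 → residual 16.1 km
SEIS-06, SEIS-07, SEIS-08 are mutually consistent (residuals ≈ 0); SEIS-09 is off by 16.1 km.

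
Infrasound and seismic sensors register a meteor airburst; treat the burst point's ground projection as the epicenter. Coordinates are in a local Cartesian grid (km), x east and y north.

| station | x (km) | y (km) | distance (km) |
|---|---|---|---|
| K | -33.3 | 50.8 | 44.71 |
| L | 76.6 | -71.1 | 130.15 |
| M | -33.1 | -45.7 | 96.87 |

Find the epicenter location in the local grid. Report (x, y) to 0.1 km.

x ≈ 10.3 km, y ≈ 40.9 km

Circle about each station: (x + 33.3)² + (y − 50.8)² = 44.71²; (x − 76.6)² + (y + 71.1)² = 130.15²; (x + 33.1)² + (y + 45.7)² = 96.87².
Subtracting pairs of circle equations eliminates x²+y² and gives linear equations (the radical axes):
219.8 x − 243.8 y = -7706.80
0.4 x − 193.0 y = -7890.24
Solving the 2×2 system: x ≈ 10.3, y ≈ 40.9 km.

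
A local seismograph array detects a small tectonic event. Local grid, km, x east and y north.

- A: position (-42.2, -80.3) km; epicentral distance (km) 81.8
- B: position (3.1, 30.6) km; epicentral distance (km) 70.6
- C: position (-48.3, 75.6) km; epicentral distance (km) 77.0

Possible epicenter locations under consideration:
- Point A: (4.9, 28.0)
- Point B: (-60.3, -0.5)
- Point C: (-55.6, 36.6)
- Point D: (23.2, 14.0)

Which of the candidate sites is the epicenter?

For each candidate, compare |candidate − station| to the reported distance:
Point A: residuals A 36.3, B 67.4, C 5.6 → max 67.4 km
Point B: residuals A 0.0, B 0.0, C 0.0 → max 0.0 km
Point C: residuals A 35.9, B 11.6, C 37.3 → max 37.3 km
Point D: residuals A 33.0, B 44.5, C 17.4 → max 44.5 km
Only Point B has all residuals ≈ 0.

Point B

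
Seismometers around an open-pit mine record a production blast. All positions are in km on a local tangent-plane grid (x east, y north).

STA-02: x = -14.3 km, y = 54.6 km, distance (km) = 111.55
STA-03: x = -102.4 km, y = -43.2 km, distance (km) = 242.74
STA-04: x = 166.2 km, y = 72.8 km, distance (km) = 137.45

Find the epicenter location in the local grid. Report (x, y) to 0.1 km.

Circle about each station: (x + 14.3)² + (y − 54.6)² = 111.55²; (x + 102.4)² + (y + 43.2)² = 242.74²; (x − 166.2)² + (y − 72.8)² = 137.45².
Subtracting the STA-02 equation from the STA-03 and STA-04 equations removes the quadratic terms:
-176.2 x − 195.6 y = -37312.96
361.0 x + 36.4 y = 23287.53
Solving the 2×2 system: x ≈ 49.8, y ≈ 145.9 km.

49.8 km east, 145.9 km north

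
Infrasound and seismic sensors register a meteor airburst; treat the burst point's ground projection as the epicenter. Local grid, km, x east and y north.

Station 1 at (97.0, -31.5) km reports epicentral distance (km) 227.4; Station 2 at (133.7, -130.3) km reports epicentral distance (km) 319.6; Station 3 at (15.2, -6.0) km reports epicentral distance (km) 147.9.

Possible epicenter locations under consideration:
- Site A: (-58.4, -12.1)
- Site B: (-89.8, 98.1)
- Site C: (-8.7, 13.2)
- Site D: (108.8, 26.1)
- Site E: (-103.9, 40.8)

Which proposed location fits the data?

For each candidate, compare |candidate − station| to the reported distance:
Site A: residuals Station 1 70.8, Station 2 94.0, Station 3 74.0 → max 94.0 km
Site B: residuals Station 1 0.0, Station 2 0.0, Station 3 0.0 → max 0.0 km
Site C: residuals Station 1 112.6, Station 2 117.4, Station 3 117.2 → max 117.4 km
Site D: residuals Station 1 168.6, Station 2 161.2, Station 3 48.9 → max 168.6 km
Site E: residuals Station 1 13.9, Station 2 26.8, Station 3 19.9 → max 26.8 km
Only Site B has all residuals ≈ 0.

Site B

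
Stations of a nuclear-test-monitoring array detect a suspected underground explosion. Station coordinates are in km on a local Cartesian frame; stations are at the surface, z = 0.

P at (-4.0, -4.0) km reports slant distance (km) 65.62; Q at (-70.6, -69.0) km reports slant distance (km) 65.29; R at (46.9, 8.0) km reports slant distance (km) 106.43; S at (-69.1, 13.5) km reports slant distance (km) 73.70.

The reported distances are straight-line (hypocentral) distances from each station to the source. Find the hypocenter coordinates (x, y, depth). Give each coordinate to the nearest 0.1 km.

Each station gives a sphere (x−x_i)² + (y−y_i)² + z² = d_i² (stations at z=0).
Subtracting the P sphere from Q and R: z² cancels, leaving linear equations in x and y:
-133.2 x − 130.0 y = 9756.56
101.8 x + 24.0 y = -4789.75
Solving: x ≈ -38.707, y ≈ -35.391 km (keep extra digits for the depth step; rounded: -38.7, -35.4).
Then from the P sphere: z² = 65.62² − (x + 4.0)² − (y + 4.0)² with x = -38.707, y = -35.391, so z ≈ 46.000 ≈ 46.0 km.

x ≈ -38.7 km, y ≈ -35.4 km, depth ≈ 46.0 km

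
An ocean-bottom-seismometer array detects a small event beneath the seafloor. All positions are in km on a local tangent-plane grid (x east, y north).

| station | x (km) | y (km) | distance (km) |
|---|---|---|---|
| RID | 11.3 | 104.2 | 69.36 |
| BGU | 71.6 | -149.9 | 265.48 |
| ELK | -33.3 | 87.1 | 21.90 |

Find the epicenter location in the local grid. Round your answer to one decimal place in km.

(-54.9, 83.5)

Circle about each station: (x − 11.3)² + (y − 104.2)² = 69.36²; (x − 71.6)² + (y + 149.9)² = 265.48²; (x + 33.3)² + (y − 87.1)² = 21.90².
Subtracting the RID equation from the BGU and ELK equations removes the quadratic terms:
120.6 x − 508.2 y = -49057.58
-89.2 x − 34.2 y = 2041.17
Solving the 2×2 system: x ≈ -54.9, y ≈ 83.5 km.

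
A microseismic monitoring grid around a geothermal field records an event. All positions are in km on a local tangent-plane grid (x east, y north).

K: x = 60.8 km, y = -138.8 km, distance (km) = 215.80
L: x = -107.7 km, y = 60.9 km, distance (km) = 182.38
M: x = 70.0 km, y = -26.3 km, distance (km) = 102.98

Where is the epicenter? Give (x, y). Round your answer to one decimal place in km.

Circle about each station: (x − 60.8)² + (y + 138.8)² = 215.80²; (x + 107.7)² + (y − 60.9)² = 182.38²; (x − 70.0)² + (y + 26.3)² = 102.98².
Subtracting the K equation from the L and M equations removes the quadratic terms:
-337.0 x + 399.4 y = 5653.20
18.4 x + 225.0 y = 18594.37
Solving the 2×2 system: x ≈ 74.0, y ≈ 76.6 km.
Check against K (with the unrounded x, y): √((x − 60.8)²+(y + 138.8)²) = 215.79 ≈ 215.80 km. ✓

74.0 km east, 76.6 km north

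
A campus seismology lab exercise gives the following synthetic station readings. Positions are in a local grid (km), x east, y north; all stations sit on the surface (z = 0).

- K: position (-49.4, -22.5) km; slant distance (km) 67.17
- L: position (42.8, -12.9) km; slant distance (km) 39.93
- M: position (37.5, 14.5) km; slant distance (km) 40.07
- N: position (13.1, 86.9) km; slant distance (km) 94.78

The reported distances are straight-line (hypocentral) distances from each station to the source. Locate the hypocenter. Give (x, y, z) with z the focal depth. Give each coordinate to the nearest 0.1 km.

Each station gives a sphere (x−x_i)² + (y−y_i)² + z² = d_i² (stations at z=0).
Subtracting the K sphere from L and M: z² cancels, leaving linear equations in x and y:
184.4 x + 19.2 y = 1969.04
173.8 x + 74.0 y = 1576.09
Solving: x ≈ 11.199, y ≈ -5.004 km (keep extra digits for the depth step; rounded: 11.2, -5.0).
Then from the K sphere: z² = 67.17² − (x + 49.4)² − (y + 22.5)² with x = 11.199, y = -5.004, so z ≈ 23.097 ≈ 23.1 km.
Check against N (with the unrounded solution): distance 94.78 ≈ 94.78 km. ✓

(11.2, -5.0, 23.1)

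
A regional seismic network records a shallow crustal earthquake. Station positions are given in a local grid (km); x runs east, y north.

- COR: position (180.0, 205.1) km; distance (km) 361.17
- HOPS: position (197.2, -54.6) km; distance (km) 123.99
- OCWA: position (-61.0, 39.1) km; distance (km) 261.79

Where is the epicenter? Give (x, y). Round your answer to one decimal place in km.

x ≈ 119.1 km, y ≈ -150.9 km

Circle about each station: (x − 180.0)² + (y − 205.1)² = 361.17²; (x − 197.2)² + (y + 54.6)² = 123.99²; (x + 61.0)² + (y − 39.1)² = 261.79².
Subtracting pairs of circle equations eliminates x²+y² and gives linear equations (the radical axes):
34.4 x − 519.4 y = 82473.24
-482.0 x − 332.0 y = -7306.44
Solving the 2×2 system: x ≈ 119.1, y ≈ -150.9 km.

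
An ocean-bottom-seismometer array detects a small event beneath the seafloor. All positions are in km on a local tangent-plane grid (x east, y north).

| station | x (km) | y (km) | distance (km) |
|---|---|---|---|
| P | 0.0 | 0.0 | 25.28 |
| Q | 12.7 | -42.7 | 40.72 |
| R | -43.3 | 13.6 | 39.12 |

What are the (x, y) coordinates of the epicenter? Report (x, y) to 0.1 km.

(-18.8, -16.9)

Circle about each station: x² + y² = 25.28²; (x − 12.7)² + (y + 42.7)² = 40.72²; (x + 43.3)² + (y − 13.6)² = 39.12².
Subtracting pairs of circle equations eliminates x²+y² and gives linear equations (the radical axes):
25.4 x − 85.4 y = 965.54
-86.6 x + 27.2 y = 1168.55
Solving the 2×2 system: x ≈ -18.8, y ≈ -16.9 km.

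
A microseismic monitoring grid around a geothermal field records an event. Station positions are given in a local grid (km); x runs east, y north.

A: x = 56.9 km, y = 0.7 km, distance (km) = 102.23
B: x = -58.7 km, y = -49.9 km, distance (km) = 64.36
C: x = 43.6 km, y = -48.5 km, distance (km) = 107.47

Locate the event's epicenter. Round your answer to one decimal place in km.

Circle about each station: (x − 56.9)² + (y − 0.7)² = 102.23²; (x + 58.7)² + (y + 49.9)² = 64.36²; (x − 43.6)² + (y + 48.5)² = 107.47².
Subtracting the A equation from the B and C equations removes the quadratic terms:
-231.2 x − 101.2 y = 9006.36
-26.6 x − 98.4 y = -83.72
Solving the 2×2 system: x ≈ -44.6, y ≈ 12.9 km.

x ≈ -44.6 km, y ≈ 12.9 km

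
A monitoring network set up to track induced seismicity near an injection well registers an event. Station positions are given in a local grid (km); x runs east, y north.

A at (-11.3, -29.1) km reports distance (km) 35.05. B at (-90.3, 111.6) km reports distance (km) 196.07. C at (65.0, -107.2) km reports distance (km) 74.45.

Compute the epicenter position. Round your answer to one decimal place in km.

10.3 km east, -56.7 km north

Circle about each station: (x + 11.3)² + (y + 29.1)² = 35.05²; (x + 90.3)² + (y − 111.6)² = 196.07²; (x − 65.0)² + (y + 107.2)² = 74.45².
Subtracting the A equation from the B and C equations removes the quadratic terms:
-158.0 x + 281.4 y = -17580.79
152.6 x − 156.2 y = 10428.04
Solving the 2×2 system: x ≈ 10.3, y ≈ -56.7 km.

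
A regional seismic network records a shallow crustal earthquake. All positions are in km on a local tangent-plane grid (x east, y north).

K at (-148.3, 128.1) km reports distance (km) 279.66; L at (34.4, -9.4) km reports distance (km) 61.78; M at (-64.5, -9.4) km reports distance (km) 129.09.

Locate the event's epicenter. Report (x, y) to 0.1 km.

Circle about each station: (x + 148.3)² + (y − 128.1)² = 279.66²; (x − 34.4)² + (y + 9.4)² = 61.78²; (x + 64.5)² + (y + 9.4)² = 129.09².
Subtracting the K equation from the L and M equations removes the quadratic terms:
365.4 x − 275.0 y = 37262.17
167.6 x − 275.0 y = 27391.60
Solving the 2×2 system: x ≈ 49.9, y ≈ -69.2 km.

49.9 km east, -69.2 km north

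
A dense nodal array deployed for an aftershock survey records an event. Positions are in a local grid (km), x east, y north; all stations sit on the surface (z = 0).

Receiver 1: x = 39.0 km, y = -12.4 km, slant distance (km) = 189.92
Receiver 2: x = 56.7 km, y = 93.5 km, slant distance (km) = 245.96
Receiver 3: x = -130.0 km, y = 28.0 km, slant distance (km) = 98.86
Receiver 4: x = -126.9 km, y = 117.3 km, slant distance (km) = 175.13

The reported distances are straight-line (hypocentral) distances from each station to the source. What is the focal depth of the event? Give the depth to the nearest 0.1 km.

Each station gives a sphere (x−x_i)² + (y−y_i)² + z² = d_i² (stations at z=0).
Subtracting the Receiver 1 sphere from Receiver 2 and Receiver 3: z² cancels, leaving linear equations in x and y:
35.4 x + 211.8 y = -14144.34
-338.0 x + 80.8 y = 42305.55
Solving: x ≈ -135.707, y ≈ -44.100 km (keep extra digits for the depth step; rounded: -135.7, -44.1).
Then from the Receiver 1 sphere: z² = 189.92² − (x − 39.0)² − (y + 12.4)² with x = -135.707, y = -44.100, so z ≈ 67.396 ≈ 67.4 km.
Check against Receiver 4 (with the unrounded solution): distance 175.13 ≈ 175.13 km. ✓

depth ≈ 67.4 km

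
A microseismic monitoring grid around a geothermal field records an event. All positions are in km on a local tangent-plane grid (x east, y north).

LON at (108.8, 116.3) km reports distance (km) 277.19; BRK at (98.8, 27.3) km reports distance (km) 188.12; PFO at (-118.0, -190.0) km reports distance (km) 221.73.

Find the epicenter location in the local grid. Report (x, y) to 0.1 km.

x ≈ 101.8 km, y ≈ -160.8 km

Circle about each station: (x − 108.8)² + (y − 116.3)² = 277.19²; (x − 98.8)² + (y − 27.3)² = 188.12²; (x + 118.0)² + (y + 190.0)² = 221.73².
Subtracting the LON equation from the BRK and PFO equations removes the quadratic terms:
-20.0 x − 178.0 y = 26588.76
-453.6 x − 612.6 y = 52330.97
Solving the 2×2 system: x ≈ 101.8, y ≈ -160.8 km.
Check against LON (with the unrounded x, y): √((x − 108.8)²+(y − 116.3)²) = 277.20 ≈ 277.19 km. ✓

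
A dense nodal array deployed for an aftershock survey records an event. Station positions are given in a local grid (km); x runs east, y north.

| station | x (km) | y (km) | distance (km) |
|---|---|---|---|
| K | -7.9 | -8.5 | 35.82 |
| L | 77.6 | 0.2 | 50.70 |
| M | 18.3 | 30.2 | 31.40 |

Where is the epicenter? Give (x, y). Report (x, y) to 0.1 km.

(26.9, -0.0)

Circle about each station: (x + 7.9)² + (y + 8.5)² = 35.82²; (x − 77.6)² + (y − 0.2)² = 50.70²; (x − 18.3)² + (y − 30.2)² = 31.40².
Subtracting pairs of circle equations eliminates x²+y² and gives linear equations (the radical axes):
171.0 x + 17.4 y = 4599.72
52.4 x + 77.4 y = 1409.38
Solving the 2×2 system: x ≈ 26.9, y ≈ -0.0 km.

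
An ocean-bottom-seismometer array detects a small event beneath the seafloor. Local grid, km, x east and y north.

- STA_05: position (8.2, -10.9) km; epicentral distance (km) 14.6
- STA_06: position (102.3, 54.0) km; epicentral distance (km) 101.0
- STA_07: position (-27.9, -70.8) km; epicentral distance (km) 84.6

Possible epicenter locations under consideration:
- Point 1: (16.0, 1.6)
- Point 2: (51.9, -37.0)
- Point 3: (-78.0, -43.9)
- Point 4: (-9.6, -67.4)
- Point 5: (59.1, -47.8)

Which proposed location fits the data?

For each candidate, compare |candidate − station| to the reported distance:
Point 1: residuals STA_05 0.1, STA_06 0.0, STA_07 0.1 → max 0.1 km
Point 2: residuals STA_05 36.3, STA_06 3.0, STA_07 2.1 → max 36.3 km
Point 3: residuals STA_05 77.7, STA_06 104.2, STA_07 27.7 → max 104.2 km
Point 4: residuals STA_05 44.6, STA_06 64.1, STA_07 66.0 → max 66.0 km
Point 5: residuals STA_05 48.3, STA_06 9.6, STA_07 5.4 → max 48.3 km
Only Point 1 has all residuals ≈ 0.

Point 1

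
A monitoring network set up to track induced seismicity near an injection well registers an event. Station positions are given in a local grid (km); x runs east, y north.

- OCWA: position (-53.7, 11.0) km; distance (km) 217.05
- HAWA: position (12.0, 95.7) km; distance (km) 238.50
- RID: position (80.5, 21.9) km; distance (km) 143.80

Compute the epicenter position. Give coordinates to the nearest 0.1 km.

122.6 km east, -115.6 km north

Circle about each station: (x + 53.7)² + (y − 11.0)² = 217.05²; (x − 12.0)² + (y − 95.7)² = 238.50²; (x − 80.5)² + (y − 21.9)² = 143.80².
Subtracting the OCWA equation from the HAWA and RID equations removes the quadratic terms:
131.4 x + 169.4 y = -3473.75
268.4 x + 21.8 y = 30387.43
Solving the 2×2 system: x ≈ 122.6, y ≈ -115.6 km.
Check against OCWA (with the unrounded x, y): √((x + 53.7)²+(y − 11.0)²) = 217.06 ≈ 217.05 km. ✓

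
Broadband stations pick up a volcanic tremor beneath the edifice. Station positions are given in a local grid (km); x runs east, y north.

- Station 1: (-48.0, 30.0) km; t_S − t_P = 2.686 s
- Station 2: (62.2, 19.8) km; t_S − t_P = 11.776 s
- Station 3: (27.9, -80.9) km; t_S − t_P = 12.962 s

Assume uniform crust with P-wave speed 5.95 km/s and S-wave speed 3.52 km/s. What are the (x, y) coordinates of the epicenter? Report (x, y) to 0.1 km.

Distance from S−P lag: d = Δt · v_P v_S / (v_P − v_S) = Δt · (5.95·3.52)/(5.95−3.52) ≈ 8.6189·Δt.
So d_Station 1 = 23.15, d_Station 2 = 101.50, d_Station 3 = 111.72 km.
Circle about each station: (x + 48.0)² + (y − 30.0)² = 23.15²; (x − 62.2)² + (y − 19.8)² = 101.50²; (x − 27.9)² + (y + 80.9)² = 111.72².
Subtracting the Station 1 equation from the Station 2 and Station 3 equations removes the quadratic terms:
220.4 x − 20.4 y = -8709.45
151.8 x − 221.8 y = -7826.22
Solving the 2×2 system: x ≈ -38.7, y ≈ 8.8 km.

(-38.7, 8.8)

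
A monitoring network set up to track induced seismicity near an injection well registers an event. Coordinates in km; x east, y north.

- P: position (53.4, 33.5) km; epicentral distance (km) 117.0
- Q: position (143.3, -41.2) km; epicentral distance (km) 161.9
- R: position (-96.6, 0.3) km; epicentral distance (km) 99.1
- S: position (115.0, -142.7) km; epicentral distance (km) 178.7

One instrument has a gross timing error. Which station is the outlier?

Solve using three stations at a time. Using P, Q, R (subtract circle equations pairwise → linear system) gives (x, y) ≈ (-17.6, -59.5).
Distances from that point to each station vs reported:
  P: calculated 117.0 vs reported 117.0 → residual 0.0 km
  Q: calculated 161.9 vs reported 161.9 → residual 0.0 km
  R: calculated 99.1 vs reported 99.1 → residual 0.0 km
  S: calculated 156.5 vs reported 178.7 → residual 22.2 km
P, Q, R are mutually consistent (residuals ≈ 0); S is off by 22.2 km.

S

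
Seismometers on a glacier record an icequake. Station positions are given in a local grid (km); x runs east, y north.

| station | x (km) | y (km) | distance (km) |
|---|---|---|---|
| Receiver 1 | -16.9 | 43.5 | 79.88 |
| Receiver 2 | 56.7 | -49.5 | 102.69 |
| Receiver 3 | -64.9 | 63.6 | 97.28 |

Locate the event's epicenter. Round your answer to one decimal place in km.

Circle about each station: (x + 16.9)² + (y − 43.5)² = 79.88²; (x − 56.7)² + (y + 49.5)² = 102.69²; (x + 64.9)² + (y − 63.6)² = 97.28².
Subtracting pairs of circle equations eliminates x²+y² and gives linear equations (the radical axes):
147.2 x − 186.0 y = -677.14
-96.0 x + 40.2 y = 2996.53
Solving the 2×2 system: x ≈ -44.4, y ≈ -31.5 km.

x ≈ -44.4 km, y ≈ -31.5 km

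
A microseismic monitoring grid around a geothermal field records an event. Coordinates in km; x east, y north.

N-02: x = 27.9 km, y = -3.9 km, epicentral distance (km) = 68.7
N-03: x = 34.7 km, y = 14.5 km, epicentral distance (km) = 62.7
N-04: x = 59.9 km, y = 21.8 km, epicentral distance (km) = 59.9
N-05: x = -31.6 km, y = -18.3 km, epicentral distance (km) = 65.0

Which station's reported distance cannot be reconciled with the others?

N-04

Solve using three stations at a time. Using N-02, N-03, N-05 (subtract circle equations pairwise → linear system) gives (x, y) ≈ (-19.7, 45.6).
Distances from that point to each station vs reported:
  N-02: calculated 68.7 vs reported 68.7 → residual 0.0 km
  N-03: calculated 62.7 vs reported 62.7 → residual 0.0 km
  N-04: calculated 83.1 vs reported 59.9 → residual 23.2 km
  N-05: calculated 65.0 vs reported 65.0 → residual 0.0 km
N-02, N-03, N-05 are mutually consistent (residuals ≈ 0); N-04 is off by 23.2 km.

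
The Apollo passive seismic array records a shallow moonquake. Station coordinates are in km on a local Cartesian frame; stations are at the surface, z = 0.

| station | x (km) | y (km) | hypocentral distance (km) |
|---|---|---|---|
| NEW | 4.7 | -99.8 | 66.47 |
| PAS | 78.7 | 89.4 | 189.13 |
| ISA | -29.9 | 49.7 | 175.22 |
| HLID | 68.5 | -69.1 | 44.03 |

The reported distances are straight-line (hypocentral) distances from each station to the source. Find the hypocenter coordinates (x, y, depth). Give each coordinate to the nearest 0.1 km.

x ≈ 61.5 km, y ≈ -95.8 km, depth ≈ 34.3 km

Each station gives a sphere (x−x_i)² + (y−y_i)² + z² = d_i² (stations at z=0).
Subtracting the NEW sphere from PAS and ISA: z² cancels, leaving linear equations in x and y:
148.0 x + 378.4 y = -27147.98
-69.2 x + 299.0 y = -32901.82
Solving: x ≈ 61.513, y ≈ -95.803 km (keep extra digits for the depth step; rounded: 61.5, -95.8).
Then from the NEW sphere: z² = 66.47² − (x − 4.7)² − (y + 99.8)² with x = 61.513, y = -95.803, so z ≈ 34.272 ≈ 34.3 km.
Check against HLID (with the unrounded solution): distance 44.01 ≈ 44.03 km. ✓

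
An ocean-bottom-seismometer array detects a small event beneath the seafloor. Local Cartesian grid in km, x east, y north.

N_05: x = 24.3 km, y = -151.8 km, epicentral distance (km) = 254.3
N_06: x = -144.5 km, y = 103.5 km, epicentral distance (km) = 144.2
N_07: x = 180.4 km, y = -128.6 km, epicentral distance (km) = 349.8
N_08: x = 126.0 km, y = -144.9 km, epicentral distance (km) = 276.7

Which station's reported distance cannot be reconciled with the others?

Solve using three stations at a time. Using N_05, N_06, N_08 (subtract circle equations pairwise → linear system) gives (x, y) ≈ (-0.3, 101.3).
Distances from that point to each station vs reported:
  N_05: calculated 254.3 vs reported 254.3 → residual 0.0 km
  N_06: calculated 144.2 vs reported 144.2 → residual 0.0 km
  N_07: calculated 292.4 vs reported 349.8 → residual 57.4 km
  N_08: calculated 276.7 vs reported 276.7 → residual 0.0 km
N_05, N_06, N_08 are mutually consistent (residuals ≈ 0); N_07 is off by 57.4 km.

N_07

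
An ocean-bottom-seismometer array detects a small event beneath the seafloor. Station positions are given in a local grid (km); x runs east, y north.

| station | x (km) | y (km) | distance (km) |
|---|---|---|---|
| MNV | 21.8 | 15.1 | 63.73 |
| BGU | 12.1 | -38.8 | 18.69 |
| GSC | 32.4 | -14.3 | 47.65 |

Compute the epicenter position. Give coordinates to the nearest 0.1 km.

Circle about each station: (x − 21.8)² + (y − 15.1)² = 63.73²; (x − 12.1)² + (y + 38.8)² = 18.69²; (x − 32.4)² + (y + 14.3)² = 47.65².
Subtracting pairs of circle equations eliminates x²+y² and gives linear equations (the radical axes):
-19.4 x − 107.8 y = 4660.80
21.2 x − 58.8 y = 2341.99
Solving the 2×2 system: x ≈ -6.3, y ≈ -42.1 km.

x ≈ -6.3 km, y ≈ -42.1 km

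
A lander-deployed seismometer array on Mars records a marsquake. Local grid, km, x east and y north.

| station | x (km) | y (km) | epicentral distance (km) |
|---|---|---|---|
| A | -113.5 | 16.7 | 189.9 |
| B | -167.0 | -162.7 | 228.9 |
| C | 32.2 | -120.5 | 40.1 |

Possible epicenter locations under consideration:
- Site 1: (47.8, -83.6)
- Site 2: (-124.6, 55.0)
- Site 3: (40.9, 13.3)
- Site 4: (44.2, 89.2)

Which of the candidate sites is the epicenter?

For each candidate, compare |candidate − station| to the reported distance:
Site 1: residuals A 0.0, B 0.0, C 0.0 → max 0.0 km
Site 2: residuals A 150.0, B 7.1, C 195.2 → max 195.2 km
Site 3: residuals A 35.5, B 43.5, C 94.0 → max 94.0 km
Site 4: residuals A 16.3, B 99.8, C 169.9 → max 169.9 km
Only Site 1 has all residuals ≈ 0.

Site 1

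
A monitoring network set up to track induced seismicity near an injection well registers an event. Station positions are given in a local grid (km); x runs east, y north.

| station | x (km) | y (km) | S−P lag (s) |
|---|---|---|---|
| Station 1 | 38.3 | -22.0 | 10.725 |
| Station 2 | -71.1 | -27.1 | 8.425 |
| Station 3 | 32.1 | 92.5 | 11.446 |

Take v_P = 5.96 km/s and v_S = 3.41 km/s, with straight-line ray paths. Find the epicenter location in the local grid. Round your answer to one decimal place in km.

Distance from S−P lag: d = Δt · v_P v_S / (v_P − v_S) = Δt · (5.96·3.41)/(5.96−3.41) ≈ 7.9700·Δt.
So d_Station 1 = 85.48, d_Station 2 = 67.15, d_Station 3 = 91.23 km.
Circle about each station: (x − 38.3)² + (y + 22.0)² = 85.48²; (x + 71.1)² + (y + 27.1)² = 67.15²; (x − 32.1)² + (y − 92.5)² = 91.23².
Subtracting the Station 1 equation from the Station 2 and Station 3 equations removes the quadratic terms:
-218.8 x − 10.2 y = 6636.44
-12.4 x + 229.0 y = 6619.69
Solving the 2×2 system: x ≈ -31.6, y ≈ 27.2 km.

(-31.6, 27.2)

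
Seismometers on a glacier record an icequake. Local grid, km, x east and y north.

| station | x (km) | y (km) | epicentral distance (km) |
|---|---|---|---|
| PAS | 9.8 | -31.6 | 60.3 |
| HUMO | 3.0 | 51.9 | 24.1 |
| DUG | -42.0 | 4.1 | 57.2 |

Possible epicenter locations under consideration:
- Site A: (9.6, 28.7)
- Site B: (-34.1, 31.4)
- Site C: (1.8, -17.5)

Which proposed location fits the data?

For each candidate, compare |candidate − station| to the reported distance:
Site A: residuals PAS 0.0, HUMO 0.0, DUG 0.0 → max 0.0 km
Site B: residuals PAS 16.5, HUMO 18.3, DUG 28.8 → max 28.8 km
Site C: residuals PAS 44.1, HUMO 45.3, DUG 8.4 → max 45.3 km
Only Site A has all residuals ≈ 0.

Site A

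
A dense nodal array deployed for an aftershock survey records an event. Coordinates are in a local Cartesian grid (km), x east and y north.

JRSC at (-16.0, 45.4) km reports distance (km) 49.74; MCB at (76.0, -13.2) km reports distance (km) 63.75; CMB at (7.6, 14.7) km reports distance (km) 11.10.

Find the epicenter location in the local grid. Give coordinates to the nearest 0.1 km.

15.5 km east, 6.9 km north

Circle about each station: (x + 16.0)² + (y − 45.4)² = 49.74²; (x − 76.0)² + (y + 13.2)² = 63.75²; (x − 7.6)² + (y − 14.7)² = 11.10².
Subtracting pairs of circle equations eliminates x²+y² and gives linear equations (the radical axes):
184.0 x − 117.2 y = 2043.09
47.2 x − 61.4 y = 307.55
Solving the 2×2 system: x ≈ 15.5, y ≈ 6.9 km.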